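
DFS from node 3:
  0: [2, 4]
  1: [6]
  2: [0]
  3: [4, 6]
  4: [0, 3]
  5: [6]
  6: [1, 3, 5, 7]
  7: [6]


Visit 3, push [6, 4]
Visit 4, push [0]
Visit 0, push [2]
Visit 2, push []
Visit 6, push [7, 5, 1]
Visit 1, push []
Visit 5, push []
Visit 7, push []

DFS order: [3, 4, 0, 2, 6, 1, 5, 7]


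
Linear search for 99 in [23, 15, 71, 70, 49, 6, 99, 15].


i=0: 23!=99
i=1: 15!=99
i=2: 71!=99
i=3: 70!=99
i=4: 49!=99
i=5: 6!=99
i=6: 99==99 found!

Found at 6, 7 comps


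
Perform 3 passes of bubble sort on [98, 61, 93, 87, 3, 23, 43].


Initial: [98, 61, 93, 87, 3, 23, 43]
Pass 1: [61, 93, 87, 3, 23, 43, 98] (6 swaps)
Pass 2: [61, 87, 3, 23, 43, 93, 98] (4 swaps)
Pass 3: [61, 3, 23, 43, 87, 93, 98] (3 swaps)

After 3 passes: [61, 3, 23, 43, 87, 93, 98]


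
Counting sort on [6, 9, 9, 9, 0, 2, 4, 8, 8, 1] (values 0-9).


Input: [6, 9, 9, 9, 0, 2, 4, 8, 8, 1]
Counts: [1, 1, 1, 0, 1, 0, 1, 0, 2, 3]

Sorted: [0, 1, 2, 4, 6, 8, 8, 9, 9, 9]


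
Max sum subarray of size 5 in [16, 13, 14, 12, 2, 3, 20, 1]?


[0:5]: 57
[1:6]: 44
[2:7]: 51
[3:8]: 38

Max: 57 at [0:5]


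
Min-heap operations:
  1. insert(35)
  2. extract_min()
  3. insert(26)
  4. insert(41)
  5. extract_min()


insert(35) -> [35]
extract_min()->35, []
insert(26) -> [26]
insert(41) -> [26, 41]
extract_min()->26, [41]

Final heap: [41]


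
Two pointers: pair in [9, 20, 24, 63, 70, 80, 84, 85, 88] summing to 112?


lo=0(9)+hi=8(88)=97
lo=1(20)+hi=8(88)=108
lo=2(24)+hi=8(88)=112

Yes: 24+88=112


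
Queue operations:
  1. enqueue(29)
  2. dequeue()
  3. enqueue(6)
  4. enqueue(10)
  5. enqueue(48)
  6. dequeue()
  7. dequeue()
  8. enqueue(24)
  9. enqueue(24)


enqueue(29) -> [29]
dequeue()->29, []
enqueue(6) -> [6]
enqueue(10) -> [6, 10]
enqueue(48) -> [6, 10, 48]
dequeue()->6, [10, 48]
dequeue()->10, [48]
enqueue(24) -> [48, 24]
enqueue(24) -> [48, 24, 24]

Final queue: [48, 24, 24]


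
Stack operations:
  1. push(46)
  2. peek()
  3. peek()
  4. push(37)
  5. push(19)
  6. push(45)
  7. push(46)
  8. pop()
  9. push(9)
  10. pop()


push(46) -> [46]
peek()->46
peek()->46
push(37) -> [46, 37]
push(19) -> [46, 37, 19]
push(45) -> [46, 37, 19, 45]
push(46) -> [46, 37, 19, 45, 46]
pop()->46, [46, 37, 19, 45]
push(9) -> [46, 37, 19, 45, 9]
pop()->9, [46, 37, 19, 45]

Final stack: [46, 37, 19, 45]


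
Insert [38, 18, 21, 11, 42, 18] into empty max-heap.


Insert 38: [38]
Insert 18: [38, 18]
Insert 21: [38, 18, 21]
Insert 11: [38, 18, 21, 11]
Insert 42: [42, 38, 21, 11, 18]
Insert 18: [42, 38, 21, 11, 18, 18]

Final heap: [42, 38, 21, 11, 18, 18]


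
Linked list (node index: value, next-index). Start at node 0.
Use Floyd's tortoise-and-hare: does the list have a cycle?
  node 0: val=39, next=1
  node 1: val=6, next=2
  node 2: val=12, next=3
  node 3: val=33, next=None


Floyd's tortoise (slow, +1) and hare (fast, +2):
  init: slow=0, fast=0
  step 1: slow=1, fast=2
  step 2: fast 2->3->None, no cycle

Cycle: no


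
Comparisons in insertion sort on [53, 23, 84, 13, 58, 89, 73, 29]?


Algorithm: insertion sort
Input: [53, 23, 84, 13, 58, 89, 73, 29]
Sorted: [13, 23, 29, 53, 58, 73, 84, 89]

17


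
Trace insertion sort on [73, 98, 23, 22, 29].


Initial: [73, 98, 23, 22, 29]
Insert 98: [73, 98, 23, 22, 29]
Insert 23: [23, 73, 98, 22, 29]
Insert 22: [22, 23, 73, 98, 29]
Insert 29: [22, 23, 29, 73, 98]

Sorted: [22, 23, 29, 73, 98]


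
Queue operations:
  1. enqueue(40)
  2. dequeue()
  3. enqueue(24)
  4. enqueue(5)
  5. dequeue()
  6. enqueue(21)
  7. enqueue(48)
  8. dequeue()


enqueue(40) -> [40]
dequeue()->40, []
enqueue(24) -> [24]
enqueue(5) -> [24, 5]
dequeue()->24, [5]
enqueue(21) -> [5, 21]
enqueue(48) -> [5, 21, 48]
dequeue()->5, [21, 48]

Final queue: [21, 48]


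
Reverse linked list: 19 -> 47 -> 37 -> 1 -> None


Step 1: curr=19, set curr.next=prev(None) | reversed so far: 19
Step 2: curr=47, set curr.next=prev(19) | reversed so far: 47 -> 19
Step 3: curr=37, set curr.next=prev(47) | reversed so far: 37 -> 47 -> 19
Step 4: curr=1, set curr.next=prev(37) | reversed so far: 1 -> 37 -> 47 -> 19

1 -> 37 -> 47 -> 19 -> None


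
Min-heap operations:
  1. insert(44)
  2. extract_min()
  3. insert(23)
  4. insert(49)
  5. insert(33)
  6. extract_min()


insert(44) -> [44]
extract_min()->44, []
insert(23) -> [23]
insert(49) -> [23, 49]
insert(33) -> [23, 49, 33]
extract_min()->23, [33, 49]

Final heap: [33, 49]


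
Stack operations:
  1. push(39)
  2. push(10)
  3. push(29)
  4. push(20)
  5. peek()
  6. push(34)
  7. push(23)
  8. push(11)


push(39) -> [39]
push(10) -> [39, 10]
push(29) -> [39, 10, 29]
push(20) -> [39, 10, 29, 20]
peek()->20
push(34) -> [39, 10, 29, 20, 34]
push(23) -> [39, 10, 29, 20, 34, 23]
push(11) -> [39, 10, 29, 20, 34, 23, 11]

Final stack: [39, 10, 29, 20, 34, 23, 11]


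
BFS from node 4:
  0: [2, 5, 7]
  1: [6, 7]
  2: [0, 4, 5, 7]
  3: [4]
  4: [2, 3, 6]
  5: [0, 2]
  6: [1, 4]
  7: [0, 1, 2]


Visit 4, enqueue [2, 3, 6]
Visit 2, enqueue [0, 5, 7]
Visit 3, enqueue []
Visit 6, enqueue [1]
Visit 0, enqueue []
Visit 5, enqueue []
Visit 7, enqueue []
Visit 1, enqueue []

BFS order: [4, 2, 3, 6, 0, 5, 7, 1]


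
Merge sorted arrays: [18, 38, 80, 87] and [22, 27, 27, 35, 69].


Take 18 from A
Take 22 from B
Take 27 from B
Take 27 from B
Take 35 from B
Take 38 from A
Take 69 from B

Merged: [18, 22, 27, 27, 35, 38, 69, 80, 87]


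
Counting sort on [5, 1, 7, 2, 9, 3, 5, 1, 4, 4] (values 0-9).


Input: [5, 1, 7, 2, 9, 3, 5, 1, 4, 4]
Counts: [0, 2, 1, 1, 2, 2, 0, 1, 0, 1]

Sorted: [1, 1, 2, 3, 4, 4, 5, 5, 7, 9]


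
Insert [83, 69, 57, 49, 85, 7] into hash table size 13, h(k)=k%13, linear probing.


Insert 83: h=5 -> slot 5
Insert 69: h=4 -> slot 4
Insert 57: h=5, 1 probes -> slot 6
Insert 49: h=10 -> slot 10
Insert 85: h=7 -> slot 7
Insert 7: h=7, 1 probes -> slot 8

Table: [None, None, None, None, 69, 83, 57, 85, 7, None, 49, None, None]


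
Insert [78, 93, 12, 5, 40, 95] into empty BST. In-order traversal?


Insert 78: root
Insert 93: R from 78
Insert 12: L from 78
Insert 5: L from 78 -> L from 12
Insert 40: L from 78 -> R from 12
Insert 95: R from 78 -> R from 93

In-order: [5, 12, 40, 78, 93, 95]


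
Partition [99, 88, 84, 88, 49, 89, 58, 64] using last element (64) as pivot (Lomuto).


Pivot: 64
  49 <= 64: swap -> [49, 88, 84, 88, 99, 89, 58, 64]
  58 <= 64: swap -> [49, 58, 84, 88, 99, 89, 88, 64]
Place pivot at 2: [49, 58, 64, 88, 99, 89, 88, 84]

Partitioned: [49, 58, 64, 88, 99, 89, 88, 84]


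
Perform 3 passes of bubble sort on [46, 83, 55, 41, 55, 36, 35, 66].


Initial: [46, 83, 55, 41, 55, 36, 35, 66]
Pass 1: [46, 55, 41, 55, 36, 35, 66, 83] (6 swaps)
Pass 2: [46, 41, 55, 36, 35, 55, 66, 83] (3 swaps)
Pass 3: [41, 46, 36, 35, 55, 55, 66, 83] (3 swaps)

After 3 passes: [41, 46, 36, 35, 55, 55, 66, 83]


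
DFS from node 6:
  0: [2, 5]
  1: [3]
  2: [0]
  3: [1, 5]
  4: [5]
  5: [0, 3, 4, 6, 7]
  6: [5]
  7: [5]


Visit 6, push [5]
Visit 5, push [7, 4, 3, 0]
Visit 0, push [2]
Visit 2, push []
Visit 3, push [1]
Visit 1, push []
Visit 4, push []
Visit 7, push []

DFS order: [6, 5, 0, 2, 3, 1, 4, 7]


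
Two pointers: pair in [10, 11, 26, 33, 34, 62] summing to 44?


lo=0(10)+hi=5(62)=72
lo=0(10)+hi=4(34)=44

Yes: 10+34=44


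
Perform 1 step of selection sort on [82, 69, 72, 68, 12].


Initial: [82, 69, 72, 68, 12]
Step 1: min=12 at 4
  Swap: [12, 69, 72, 68, 82]

After 1 step: [12, 69, 72, 68, 82]


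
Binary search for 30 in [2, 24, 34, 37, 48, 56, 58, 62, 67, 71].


Step 1: lo=0, hi=9, mid=4, val=48
Step 2: lo=0, hi=3, mid=1, val=24
Step 3: lo=2, hi=3, mid=2, val=34

Not found


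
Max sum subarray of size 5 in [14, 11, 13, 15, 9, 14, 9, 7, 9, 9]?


[0:5]: 62
[1:6]: 62
[2:7]: 60
[3:8]: 54
[4:9]: 48
[5:10]: 48

Max: 62 at [0:5]


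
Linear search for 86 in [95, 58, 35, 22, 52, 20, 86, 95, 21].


i=0: 95!=86
i=1: 58!=86
i=2: 35!=86
i=3: 22!=86
i=4: 52!=86
i=5: 20!=86
i=6: 86==86 found!

Found at 6, 7 comps


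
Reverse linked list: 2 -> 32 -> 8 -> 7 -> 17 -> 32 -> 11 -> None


Step 1: curr=2, set curr.next=prev(None) | reversed so far: 2
Step 2: curr=32, set curr.next=prev(2) | reversed so far: 32 -> 2
Step 3: curr=8, set curr.next=prev(32) | reversed so far: 8 -> 32 -> 2
Step 4: curr=7, set curr.next=prev(8) | reversed so far: 7 -> 8 -> 32 -> 2
Step 5: curr=17, set curr.next=prev(7) | reversed so far: 17 -> 7 -> 8 -> 32 -> 2
Step 6: curr=32, set curr.next=prev(17) | reversed so far: 32 -> 17 -> 7 -> 8 -> 32 -> 2
Step 7: curr=11, set curr.next=prev(32) | reversed so far: 11 -> 32 -> 17 -> 7 -> 8 -> 32 -> 2

11 -> 32 -> 17 -> 7 -> 8 -> 32 -> 2 -> None


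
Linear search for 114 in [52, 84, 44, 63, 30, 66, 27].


i=0: 52!=114
i=1: 84!=114
i=2: 44!=114
i=3: 63!=114
i=4: 30!=114
i=5: 66!=114
i=6: 27!=114

Not found, 7 comps


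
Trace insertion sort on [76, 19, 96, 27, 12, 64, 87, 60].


Initial: [76, 19, 96, 27, 12, 64, 87, 60]
Insert 19: [19, 76, 96, 27, 12, 64, 87, 60]
Insert 96: [19, 76, 96, 27, 12, 64, 87, 60]
Insert 27: [19, 27, 76, 96, 12, 64, 87, 60]
Insert 12: [12, 19, 27, 76, 96, 64, 87, 60]
Insert 64: [12, 19, 27, 64, 76, 96, 87, 60]
Insert 87: [12, 19, 27, 64, 76, 87, 96, 60]
Insert 60: [12, 19, 27, 60, 64, 76, 87, 96]

Sorted: [12, 19, 27, 60, 64, 76, 87, 96]


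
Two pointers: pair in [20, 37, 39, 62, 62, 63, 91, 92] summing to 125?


lo=0(20)+hi=7(92)=112
lo=1(37)+hi=7(92)=129
lo=1(37)+hi=6(91)=128
lo=1(37)+hi=5(63)=100
lo=2(39)+hi=5(63)=102
lo=3(62)+hi=5(63)=125

Yes: 62+63=125


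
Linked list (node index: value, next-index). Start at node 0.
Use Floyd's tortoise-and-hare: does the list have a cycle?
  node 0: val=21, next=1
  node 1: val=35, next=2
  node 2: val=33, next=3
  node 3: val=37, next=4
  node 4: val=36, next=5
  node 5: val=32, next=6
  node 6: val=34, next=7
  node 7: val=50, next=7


Floyd's tortoise (slow, +1) and hare (fast, +2):
  init: slow=0, fast=0
  step 1: slow=1, fast=2
  step 2: slow=2, fast=4
  step 3: slow=3, fast=6
  step 4: slow=4, fast=7
  step 5: slow=5, fast=7
  step 6: slow=6, fast=7
  step 7: slow=7, fast=7
  slow == fast at node 7: cycle detected

Cycle: yes


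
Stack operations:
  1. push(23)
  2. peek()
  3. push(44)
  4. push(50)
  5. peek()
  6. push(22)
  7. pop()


push(23) -> [23]
peek()->23
push(44) -> [23, 44]
push(50) -> [23, 44, 50]
peek()->50
push(22) -> [23, 44, 50, 22]
pop()->22, [23, 44, 50]

Final stack: [23, 44, 50]


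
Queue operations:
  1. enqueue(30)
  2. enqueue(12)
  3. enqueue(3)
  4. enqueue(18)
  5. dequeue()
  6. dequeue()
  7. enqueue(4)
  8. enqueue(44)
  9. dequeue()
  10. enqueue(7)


enqueue(30) -> [30]
enqueue(12) -> [30, 12]
enqueue(3) -> [30, 12, 3]
enqueue(18) -> [30, 12, 3, 18]
dequeue()->30, [12, 3, 18]
dequeue()->12, [3, 18]
enqueue(4) -> [3, 18, 4]
enqueue(44) -> [3, 18, 4, 44]
dequeue()->3, [18, 4, 44]
enqueue(7) -> [18, 4, 44, 7]

Final queue: [18, 4, 44, 7]


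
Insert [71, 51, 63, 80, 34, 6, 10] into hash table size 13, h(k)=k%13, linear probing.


Insert 71: h=6 -> slot 6
Insert 51: h=12 -> slot 12
Insert 63: h=11 -> slot 11
Insert 80: h=2 -> slot 2
Insert 34: h=8 -> slot 8
Insert 6: h=6, 1 probes -> slot 7
Insert 10: h=10 -> slot 10

Table: [None, None, 80, None, None, None, 71, 6, 34, None, 10, 63, 51]


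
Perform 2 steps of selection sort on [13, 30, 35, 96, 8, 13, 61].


Initial: [13, 30, 35, 96, 8, 13, 61]
Step 1: min=8 at 4
  Swap: [8, 30, 35, 96, 13, 13, 61]
Step 2: min=13 at 4
  Swap: [8, 13, 35, 96, 30, 13, 61]

After 2 steps: [8, 13, 35, 96, 30, 13, 61]


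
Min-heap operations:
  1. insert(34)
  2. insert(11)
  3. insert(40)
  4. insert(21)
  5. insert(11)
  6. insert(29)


insert(34) -> [34]
insert(11) -> [11, 34]
insert(40) -> [11, 34, 40]
insert(21) -> [11, 21, 40, 34]
insert(11) -> [11, 11, 40, 34, 21]
insert(29) -> [11, 11, 29, 34, 21, 40]

Final heap: [11, 11, 29, 34, 21, 40]


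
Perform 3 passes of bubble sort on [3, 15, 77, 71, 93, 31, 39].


Initial: [3, 15, 77, 71, 93, 31, 39]
Pass 1: [3, 15, 71, 77, 31, 39, 93] (3 swaps)
Pass 2: [3, 15, 71, 31, 39, 77, 93] (2 swaps)
Pass 3: [3, 15, 31, 39, 71, 77, 93] (2 swaps)

After 3 passes: [3, 15, 31, 39, 71, 77, 93]


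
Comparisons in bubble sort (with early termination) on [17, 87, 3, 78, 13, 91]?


Algorithm: bubble sort (with early termination)
Input: [17, 87, 3, 78, 13, 91]
Sorted: [3, 13, 17, 78, 87, 91]

14


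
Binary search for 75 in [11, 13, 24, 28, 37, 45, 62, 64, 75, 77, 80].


Step 1: lo=0, hi=10, mid=5, val=45
Step 2: lo=6, hi=10, mid=8, val=75

Found at index 8


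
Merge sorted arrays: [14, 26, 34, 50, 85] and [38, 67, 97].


Take 14 from A
Take 26 from A
Take 34 from A
Take 38 from B
Take 50 from A
Take 67 from B
Take 85 from A

Merged: [14, 26, 34, 38, 50, 67, 85, 97]


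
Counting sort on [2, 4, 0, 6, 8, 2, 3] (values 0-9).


Input: [2, 4, 0, 6, 8, 2, 3]
Counts: [1, 0, 2, 1, 1, 0, 1, 0, 1, 0]

Sorted: [0, 2, 2, 3, 4, 6, 8]


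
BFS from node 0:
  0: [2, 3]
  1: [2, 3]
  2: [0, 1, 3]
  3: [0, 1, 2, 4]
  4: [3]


Visit 0, enqueue [2, 3]
Visit 2, enqueue [1]
Visit 3, enqueue [4]
Visit 1, enqueue []
Visit 4, enqueue []

BFS order: [0, 2, 3, 1, 4]


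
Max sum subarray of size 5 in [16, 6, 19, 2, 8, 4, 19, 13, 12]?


[0:5]: 51
[1:6]: 39
[2:7]: 52
[3:8]: 46
[4:9]: 56

Max: 56 at [4:9]


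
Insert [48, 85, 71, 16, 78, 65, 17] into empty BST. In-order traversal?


Insert 48: root
Insert 85: R from 48
Insert 71: R from 48 -> L from 85
Insert 16: L from 48
Insert 78: R from 48 -> L from 85 -> R from 71
Insert 65: R from 48 -> L from 85 -> L from 71
Insert 17: L from 48 -> R from 16

In-order: [16, 17, 48, 65, 71, 78, 85]


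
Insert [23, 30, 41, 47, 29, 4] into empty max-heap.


Insert 23: [23]
Insert 30: [30, 23]
Insert 41: [41, 23, 30]
Insert 47: [47, 41, 30, 23]
Insert 29: [47, 41, 30, 23, 29]
Insert 4: [47, 41, 30, 23, 29, 4]

Final heap: [47, 41, 30, 23, 29, 4]


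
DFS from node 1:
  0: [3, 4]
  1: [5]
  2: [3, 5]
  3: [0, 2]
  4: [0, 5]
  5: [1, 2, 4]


Visit 1, push [5]
Visit 5, push [4, 2]
Visit 2, push [3]
Visit 3, push [0]
Visit 0, push [4]
Visit 4, push []

DFS order: [1, 5, 2, 3, 0, 4]


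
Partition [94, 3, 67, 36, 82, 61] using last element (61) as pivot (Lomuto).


Pivot: 61
  3 <= 61: swap -> [3, 94, 67, 36, 82, 61]
  36 <= 61: swap -> [3, 36, 67, 94, 82, 61]
Place pivot at 2: [3, 36, 61, 94, 82, 67]

Partitioned: [3, 36, 61, 94, 82, 67]


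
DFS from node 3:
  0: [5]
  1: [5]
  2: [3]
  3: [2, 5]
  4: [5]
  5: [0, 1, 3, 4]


Visit 3, push [5, 2]
Visit 2, push []
Visit 5, push [4, 1, 0]
Visit 0, push []
Visit 1, push []
Visit 4, push []

DFS order: [3, 2, 5, 0, 1, 4]


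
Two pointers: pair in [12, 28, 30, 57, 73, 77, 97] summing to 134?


lo=0(12)+hi=6(97)=109
lo=1(28)+hi=6(97)=125
lo=2(30)+hi=6(97)=127
lo=3(57)+hi=6(97)=154
lo=3(57)+hi=5(77)=134

Yes: 57+77=134


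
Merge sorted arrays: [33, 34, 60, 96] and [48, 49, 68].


Take 33 from A
Take 34 from A
Take 48 from B
Take 49 from B
Take 60 from A
Take 68 from B

Merged: [33, 34, 48, 49, 60, 68, 96]


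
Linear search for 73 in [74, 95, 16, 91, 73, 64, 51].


i=0: 74!=73
i=1: 95!=73
i=2: 16!=73
i=3: 91!=73
i=4: 73==73 found!

Found at 4, 5 comps


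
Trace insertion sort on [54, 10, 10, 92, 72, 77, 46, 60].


Initial: [54, 10, 10, 92, 72, 77, 46, 60]
Insert 10: [10, 54, 10, 92, 72, 77, 46, 60]
Insert 10: [10, 10, 54, 92, 72, 77, 46, 60]
Insert 92: [10, 10, 54, 92, 72, 77, 46, 60]
Insert 72: [10, 10, 54, 72, 92, 77, 46, 60]
Insert 77: [10, 10, 54, 72, 77, 92, 46, 60]
Insert 46: [10, 10, 46, 54, 72, 77, 92, 60]
Insert 60: [10, 10, 46, 54, 60, 72, 77, 92]

Sorted: [10, 10, 46, 54, 60, 72, 77, 92]


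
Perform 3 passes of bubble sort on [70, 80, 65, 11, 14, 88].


Initial: [70, 80, 65, 11, 14, 88]
Pass 1: [70, 65, 11, 14, 80, 88] (3 swaps)
Pass 2: [65, 11, 14, 70, 80, 88] (3 swaps)
Pass 3: [11, 14, 65, 70, 80, 88] (2 swaps)

After 3 passes: [11, 14, 65, 70, 80, 88]


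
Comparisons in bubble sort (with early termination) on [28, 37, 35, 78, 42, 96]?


Algorithm: bubble sort (with early termination)
Input: [28, 37, 35, 78, 42, 96]
Sorted: [28, 35, 37, 42, 78, 96]

9


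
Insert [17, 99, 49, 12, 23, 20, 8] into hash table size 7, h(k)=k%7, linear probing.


Insert 17: h=3 -> slot 3
Insert 99: h=1 -> slot 1
Insert 49: h=0 -> slot 0
Insert 12: h=5 -> slot 5
Insert 23: h=2 -> slot 2
Insert 20: h=6 -> slot 6
Insert 8: h=1, 3 probes -> slot 4

Table: [49, 99, 23, 17, 8, 12, 20]


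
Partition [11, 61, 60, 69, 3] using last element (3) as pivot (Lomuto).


Pivot: 3
Place pivot at 0: [3, 61, 60, 69, 11]

Partitioned: [3, 61, 60, 69, 11]


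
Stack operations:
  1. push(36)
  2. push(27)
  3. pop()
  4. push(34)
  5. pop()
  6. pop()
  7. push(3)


push(36) -> [36]
push(27) -> [36, 27]
pop()->27, [36]
push(34) -> [36, 34]
pop()->34, [36]
pop()->36, []
push(3) -> [3]

Final stack: [3]


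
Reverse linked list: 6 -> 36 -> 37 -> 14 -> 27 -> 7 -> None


Step 1: curr=6, set curr.next=prev(None) | reversed so far: 6
Step 2: curr=36, set curr.next=prev(6) | reversed so far: 36 -> 6
Step 3: curr=37, set curr.next=prev(36) | reversed so far: 37 -> 36 -> 6
Step 4: curr=14, set curr.next=prev(37) | reversed so far: 14 -> 37 -> 36 -> 6
Step 5: curr=27, set curr.next=prev(14) | reversed so far: 27 -> 14 -> 37 -> 36 -> 6
Step 6: curr=7, set curr.next=prev(27) | reversed so far: 7 -> 27 -> 14 -> 37 -> 36 -> 6

7 -> 27 -> 14 -> 37 -> 36 -> 6 -> None


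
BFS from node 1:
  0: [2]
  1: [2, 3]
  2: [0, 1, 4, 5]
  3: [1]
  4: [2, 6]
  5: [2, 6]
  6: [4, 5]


Visit 1, enqueue [2, 3]
Visit 2, enqueue [0, 4, 5]
Visit 3, enqueue []
Visit 0, enqueue []
Visit 4, enqueue [6]
Visit 5, enqueue []
Visit 6, enqueue []

BFS order: [1, 2, 3, 0, 4, 5, 6]


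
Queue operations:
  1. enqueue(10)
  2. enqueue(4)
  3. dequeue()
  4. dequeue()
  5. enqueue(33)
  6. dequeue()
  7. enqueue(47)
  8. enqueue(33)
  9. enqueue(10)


enqueue(10) -> [10]
enqueue(4) -> [10, 4]
dequeue()->10, [4]
dequeue()->4, []
enqueue(33) -> [33]
dequeue()->33, []
enqueue(47) -> [47]
enqueue(33) -> [47, 33]
enqueue(10) -> [47, 33, 10]

Final queue: [47, 33, 10]


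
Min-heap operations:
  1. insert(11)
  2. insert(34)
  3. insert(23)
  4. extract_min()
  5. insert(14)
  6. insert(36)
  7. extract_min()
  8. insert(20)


insert(11) -> [11]
insert(34) -> [11, 34]
insert(23) -> [11, 34, 23]
extract_min()->11, [23, 34]
insert(14) -> [14, 34, 23]
insert(36) -> [14, 34, 23, 36]
extract_min()->14, [23, 34, 36]
insert(20) -> [20, 23, 36, 34]

Final heap: [20, 23, 36, 34]


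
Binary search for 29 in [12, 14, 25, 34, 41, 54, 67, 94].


Step 1: lo=0, hi=7, mid=3, val=34
Step 2: lo=0, hi=2, mid=1, val=14
Step 3: lo=2, hi=2, mid=2, val=25

Not found


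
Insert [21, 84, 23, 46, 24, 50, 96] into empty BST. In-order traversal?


Insert 21: root
Insert 84: R from 21
Insert 23: R from 21 -> L from 84
Insert 46: R from 21 -> L from 84 -> R from 23
Insert 24: R from 21 -> L from 84 -> R from 23 -> L from 46
Insert 50: R from 21 -> L from 84 -> R from 23 -> R from 46
Insert 96: R from 21 -> R from 84

In-order: [21, 23, 24, 46, 50, 84, 96]


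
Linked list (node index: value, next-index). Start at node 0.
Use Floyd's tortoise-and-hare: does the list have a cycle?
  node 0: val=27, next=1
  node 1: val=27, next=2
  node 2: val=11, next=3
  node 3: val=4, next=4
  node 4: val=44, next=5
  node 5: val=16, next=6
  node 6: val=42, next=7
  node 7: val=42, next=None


Floyd's tortoise (slow, +1) and hare (fast, +2):
  init: slow=0, fast=0
  step 1: slow=1, fast=2
  step 2: slow=2, fast=4
  step 3: slow=3, fast=6
  step 4: fast 6->7->None, no cycle

Cycle: no


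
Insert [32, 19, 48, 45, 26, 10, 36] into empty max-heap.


Insert 32: [32]
Insert 19: [32, 19]
Insert 48: [48, 19, 32]
Insert 45: [48, 45, 32, 19]
Insert 26: [48, 45, 32, 19, 26]
Insert 10: [48, 45, 32, 19, 26, 10]
Insert 36: [48, 45, 36, 19, 26, 10, 32]

Final heap: [48, 45, 36, 19, 26, 10, 32]


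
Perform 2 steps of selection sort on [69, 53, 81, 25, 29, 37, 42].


Initial: [69, 53, 81, 25, 29, 37, 42]
Step 1: min=25 at 3
  Swap: [25, 53, 81, 69, 29, 37, 42]
Step 2: min=29 at 4
  Swap: [25, 29, 81, 69, 53, 37, 42]

After 2 steps: [25, 29, 81, 69, 53, 37, 42]


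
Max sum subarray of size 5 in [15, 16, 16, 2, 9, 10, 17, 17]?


[0:5]: 58
[1:6]: 53
[2:7]: 54
[3:8]: 55

Max: 58 at [0:5]


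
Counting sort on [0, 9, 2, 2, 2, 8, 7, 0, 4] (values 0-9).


Input: [0, 9, 2, 2, 2, 8, 7, 0, 4]
Counts: [2, 0, 3, 0, 1, 0, 0, 1, 1, 1]

Sorted: [0, 0, 2, 2, 2, 4, 7, 8, 9]


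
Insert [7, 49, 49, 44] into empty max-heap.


Insert 7: [7]
Insert 49: [49, 7]
Insert 49: [49, 7, 49]
Insert 44: [49, 44, 49, 7]

Final heap: [49, 44, 49, 7]


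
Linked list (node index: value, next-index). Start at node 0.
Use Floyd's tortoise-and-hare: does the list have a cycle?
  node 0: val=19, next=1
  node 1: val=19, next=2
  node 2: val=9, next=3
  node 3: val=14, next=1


Floyd's tortoise (slow, +1) and hare (fast, +2):
  init: slow=0, fast=0
  step 1: slow=1, fast=2
  step 2: slow=2, fast=1
  step 3: slow=3, fast=3
  slow == fast at node 3: cycle detected

Cycle: yes


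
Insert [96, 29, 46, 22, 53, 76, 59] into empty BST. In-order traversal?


Insert 96: root
Insert 29: L from 96
Insert 46: L from 96 -> R from 29
Insert 22: L from 96 -> L from 29
Insert 53: L from 96 -> R from 29 -> R from 46
Insert 76: L from 96 -> R from 29 -> R from 46 -> R from 53
Insert 59: L from 96 -> R from 29 -> R from 46 -> R from 53 -> L from 76

In-order: [22, 29, 46, 53, 59, 76, 96]


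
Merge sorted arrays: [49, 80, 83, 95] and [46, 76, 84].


Take 46 from B
Take 49 from A
Take 76 from B
Take 80 from A
Take 83 from A
Take 84 from B

Merged: [46, 49, 76, 80, 83, 84, 95]


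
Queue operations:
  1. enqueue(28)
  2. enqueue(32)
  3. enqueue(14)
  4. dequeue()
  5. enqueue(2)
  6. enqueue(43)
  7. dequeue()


enqueue(28) -> [28]
enqueue(32) -> [28, 32]
enqueue(14) -> [28, 32, 14]
dequeue()->28, [32, 14]
enqueue(2) -> [32, 14, 2]
enqueue(43) -> [32, 14, 2, 43]
dequeue()->32, [14, 2, 43]

Final queue: [14, 2, 43]


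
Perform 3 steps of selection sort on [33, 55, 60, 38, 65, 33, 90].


Initial: [33, 55, 60, 38, 65, 33, 90]
Step 1: min=33 at 0
  Swap: [33, 55, 60, 38, 65, 33, 90]
Step 2: min=33 at 5
  Swap: [33, 33, 60, 38, 65, 55, 90]
Step 3: min=38 at 3
  Swap: [33, 33, 38, 60, 65, 55, 90]

After 3 steps: [33, 33, 38, 60, 65, 55, 90]


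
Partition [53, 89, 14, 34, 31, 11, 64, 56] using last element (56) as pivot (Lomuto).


Pivot: 56
  53 <= 56: advance i (no swap)
  14 <= 56: swap -> [53, 14, 89, 34, 31, 11, 64, 56]
  34 <= 56: swap -> [53, 14, 34, 89, 31, 11, 64, 56]
  31 <= 56: swap -> [53, 14, 34, 31, 89, 11, 64, 56]
  11 <= 56: swap -> [53, 14, 34, 31, 11, 89, 64, 56]
Place pivot at 5: [53, 14, 34, 31, 11, 56, 64, 89]

Partitioned: [53, 14, 34, 31, 11, 56, 64, 89]


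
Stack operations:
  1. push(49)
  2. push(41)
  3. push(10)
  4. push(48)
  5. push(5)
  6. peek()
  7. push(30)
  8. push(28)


push(49) -> [49]
push(41) -> [49, 41]
push(10) -> [49, 41, 10]
push(48) -> [49, 41, 10, 48]
push(5) -> [49, 41, 10, 48, 5]
peek()->5
push(30) -> [49, 41, 10, 48, 5, 30]
push(28) -> [49, 41, 10, 48, 5, 30, 28]

Final stack: [49, 41, 10, 48, 5, 30, 28]


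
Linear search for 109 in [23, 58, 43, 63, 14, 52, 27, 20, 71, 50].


i=0: 23!=109
i=1: 58!=109
i=2: 43!=109
i=3: 63!=109
i=4: 14!=109
i=5: 52!=109
i=6: 27!=109
i=7: 20!=109
i=8: 71!=109
i=9: 50!=109

Not found, 10 comps


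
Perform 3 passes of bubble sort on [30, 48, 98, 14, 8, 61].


Initial: [30, 48, 98, 14, 8, 61]
Pass 1: [30, 48, 14, 8, 61, 98] (3 swaps)
Pass 2: [30, 14, 8, 48, 61, 98] (2 swaps)
Pass 3: [14, 8, 30, 48, 61, 98] (2 swaps)

After 3 passes: [14, 8, 30, 48, 61, 98]


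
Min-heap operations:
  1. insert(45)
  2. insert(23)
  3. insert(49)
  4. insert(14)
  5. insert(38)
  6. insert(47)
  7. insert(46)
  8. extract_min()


insert(45) -> [45]
insert(23) -> [23, 45]
insert(49) -> [23, 45, 49]
insert(14) -> [14, 23, 49, 45]
insert(38) -> [14, 23, 49, 45, 38]
insert(47) -> [14, 23, 47, 45, 38, 49]
insert(46) -> [14, 23, 46, 45, 38, 49, 47]
extract_min()->14, [23, 38, 46, 45, 47, 49]

Final heap: [23, 38, 46, 45, 47, 49]


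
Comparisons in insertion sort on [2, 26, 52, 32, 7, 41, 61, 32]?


Algorithm: insertion sort
Input: [2, 26, 52, 32, 7, 41, 61, 32]
Sorted: [2, 7, 26, 32, 32, 41, 52, 61]

15


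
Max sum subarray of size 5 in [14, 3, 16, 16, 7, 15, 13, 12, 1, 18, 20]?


[0:5]: 56
[1:6]: 57
[2:7]: 67
[3:8]: 63
[4:9]: 48
[5:10]: 59
[6:11]: 64

Max: 67 at [2:7]


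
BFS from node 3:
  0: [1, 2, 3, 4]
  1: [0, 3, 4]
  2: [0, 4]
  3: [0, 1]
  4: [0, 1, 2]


Visit 3, enqueue [0, 1]
Visit 0, enqueue [2, 4]
Visit 1, enqueue []
Visit 2, enqueue []
Visit 4, enqueue []

BFS order: [3, 0, 1, 2, 4]


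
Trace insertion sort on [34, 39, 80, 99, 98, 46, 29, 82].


Initial: [34, 39, 80, 99, 98, 46, 29, 82]
Insert 39: [34, 39, 80, 99, 98, 46, 29, 82]
Insert 80: [34, 39, 80, 99, 98, 46, 29, 82]
Insert 99: [34, 39, 80, 99, 98, 46, 29, 82]
Insert 98: [34, 39, 80, 98, 99, 46, 29, 82]
Insert 46: [34, 39, 46, 80, 98, 99, 29, 82]
Insert 29: [29, 34, 39, 46, 80, 98, 99, 82]
Insert 82: [29, 34, 39, 46, 80, 82, 98, 99]

Sorted: [29, 34, 39, 46, 80, 82, 98, 99]


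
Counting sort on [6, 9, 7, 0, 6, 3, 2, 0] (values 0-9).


Input: [6, 9, 7, 0, 6, 3, 2, 0]
Counts: [2, 0, 1, 1, 0, 0, 2, 1, 0, 1]

Sorted: [0, 0, 2, 3, 6, 6, 7, 9]


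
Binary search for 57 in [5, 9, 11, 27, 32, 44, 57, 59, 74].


Step 1: lo=0, hi=8, mid=4, val=32
Step 2: lo=5, hi=8, mid=6, val=57

Found at index 6


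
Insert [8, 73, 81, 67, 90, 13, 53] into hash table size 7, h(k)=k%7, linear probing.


Insert 8: h=1 -> slot 1
Insert 73: h=3 -> slot 3
Insert 81: h=4 -> slot 4
Insert 67: h=4, 1 probes -> slot 5
Insert 90: h=6 -> slot 6
Insert 13: h=6, 1 probes -> slot 0
Insert 53: h=4, 5 probes -> slot 2

Table: [13, 8, 53, 73, 81, 67, 90]


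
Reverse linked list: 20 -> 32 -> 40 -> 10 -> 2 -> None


Step 1: curr=20, set curr.next=prev(None) | reversed so far: 20
Step 2: curr=32, set curr.next=prev(20) | reversed so far: 32 -> 20
Step 3: curr=40, set curr.next=prev(32) | reversed so far: 40 -> 32 -> 20
Step 4: curr=10, set curr.next=prev(40) | reversed so far: 10 -> 40 -> 32 -> 20
Step 5: curr=2, set curr.next=prev(10) | reversed so far: 2 -> 10 -> 40 -> 32 -> 20

2 -> 10 -> 40 -> 32 -> 20 -> None


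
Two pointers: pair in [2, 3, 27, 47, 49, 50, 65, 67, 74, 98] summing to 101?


lo=0(2)+hi=9(98)=100
lo=1(3)+hi=9(98)=101

Yes: 3+98=101


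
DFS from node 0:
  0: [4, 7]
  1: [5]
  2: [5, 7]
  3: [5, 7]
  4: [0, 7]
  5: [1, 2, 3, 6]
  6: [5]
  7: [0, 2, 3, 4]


Visit 0, push [7, 4]
Visit 4, push [7]
Visit 7, push [3, 2]
Visit 2, push [5]
Visit 5, push [6, 3, 1]
Visit 1, push []
Visit 3, push []
Visit 6, push []

DFS order: [0, 4, 7, 2, 5, 1, 3, 6]


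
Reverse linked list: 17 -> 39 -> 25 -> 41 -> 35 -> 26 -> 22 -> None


Step 1: curr=17, set curr.next=prev(None) | reversed so far: 17
Step 2: curr=39, set curr.next=prev(17) | reversed so far: 39 -> 17
Step 3: curr=25, set curr.next=prev(39) | reversed so far: 25 -> 39 -> 17
Step 4: curr=41, set curr.next=prev(25) | reversed so far: 41 -> 25 -> 39 -> 17
Step 5: curr=35, set curr.next=prev(41) | reversed so far: 35 -> 41 -> 25 -> 39 -> 17
Step 6: curr=26, set curr.next=prev(35) | reversed so far: 26 -> 35 -> 41 -> 25 -> 39 -> 17
Step 7: curr=22, set curr.next=prev(26) | reversed so far: 22 -> 26 -> 35 -> 41 -> 25 -> 39 -> 17

22 -> 26 -> 35 -> 41 -> 25 -> 39 -> 17 -> None


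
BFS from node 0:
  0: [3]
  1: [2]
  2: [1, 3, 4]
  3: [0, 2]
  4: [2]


Visit 0, enqueue [3]
Visit 3, enqueue [2]
Visit 2, enqueue [1, 4]
Visit 1, enqueue []
Visit 4, enqueue []

BFS order: [0, 3, 2, 1, 4]


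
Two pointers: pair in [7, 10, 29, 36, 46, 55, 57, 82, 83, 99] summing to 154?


lo=0(7)+hi=9(99)=106
lo=1(10)+hi=9(99)=109
lo=2(29)+hi=9(99)=128
lo=3(36)+hi=9(99)=135
lo=4(46)+hi=9(99)=145
lo=5(55)+hi=9(99)=154

Yes: 55+99=154


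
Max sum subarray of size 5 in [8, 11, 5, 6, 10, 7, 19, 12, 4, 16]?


[0:5]: 40
[1:6]: 39
[2:7]: 47
[3:8]: 54
[4:9]: 52
[5:10]: 58

Max: 58 at [5:10]


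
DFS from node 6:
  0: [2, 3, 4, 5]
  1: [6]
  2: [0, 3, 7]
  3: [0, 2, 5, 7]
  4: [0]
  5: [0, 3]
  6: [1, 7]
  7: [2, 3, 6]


Visit 6, push [7, 1]
Visit 1, push []
Visit 7, push [3, 2]
Visit 2, push [3, 0]
Visit 0, push [5, 4, 3]
Visit 3, push [5]
Visit 5, push []
Visit 4, push []

DFS order: [6, 1, 7, 2, 0, 3, 5, 4]


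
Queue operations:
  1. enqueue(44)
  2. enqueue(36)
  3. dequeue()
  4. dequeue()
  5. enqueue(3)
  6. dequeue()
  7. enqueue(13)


enqueue(44) -> [44]
enqueue(36) -> [44, 36]
dequeue()->44, [36]
dequeue()->36, []
enqueue(3) -> [3]
dequeue()->3, []
enqueue(13) -> [13]

Final queue: [13]


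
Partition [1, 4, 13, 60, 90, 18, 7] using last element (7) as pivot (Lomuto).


Pivot: 7
  1 <= 7: advance i (no swap)
  4 <= 7: advance i (no swap)
Place pivot at 2: [1, 4, 7, 60, 90, 18, 13]

Partitioned: [1, 4, 7, 60, 90, 18, 13]


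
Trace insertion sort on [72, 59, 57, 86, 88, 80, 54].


Initial: [72, 59, 57, 86, 88, 80, 54]
Insert 59: [59, 72, 57, 86, 88, 80, 54]
Insert 57: [57, 59, 72, 86, 88, 80, 54]
Insert 86: [57, 59, 72, 86, 88, 80, 54]
Insert 88: [57, 59, 72, 86, 88, 80, 54]
Insert 80: [57, 59, 72, 80, 86, 88, 54]
Insert 54: [54, 57, 59, 72, 80, 86, 88]

Sorted: [54, 57, 59, 72, 80, 86, 88]


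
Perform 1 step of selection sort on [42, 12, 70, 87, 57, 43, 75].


Initial: [42, 12, 70, 87, 57, 43, 75]
Step 1: min=12 at 1
  Swap: [12, 42, 70, 87, 57, 43, 75]

After 1 step: [12, 42, 70, 87, 57, 43, 75]


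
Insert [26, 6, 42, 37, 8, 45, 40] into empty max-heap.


Insert 26: [26]
Insert 6: [26, 6]
Insert 42: [42, 6, 26]
Insert 37: [42, 37, 26, 6]
Insert 8: [42, 37, 26, 6, 8]
Insert 45: [45, 37, 42, 6, 8, 26]
Insert 40: [45, 37, 42, 6, 8, 26, 40]

Final heap: [45, 37, 42, 6, 8, 26, 40]


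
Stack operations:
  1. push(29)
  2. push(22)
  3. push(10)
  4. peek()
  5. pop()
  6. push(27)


push(29) -> [29]
push(22) -> [29, 22]
push(10) -> [29, 22, 10]
peek()->10
pop()->10, [29, 22]
push(27) -> [29, 22, 27]

Final stack: [29, 22, 27]


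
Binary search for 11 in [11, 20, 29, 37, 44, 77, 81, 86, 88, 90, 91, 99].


Step 1: lo=0, hi=11, mid=5, val=77
Step 2: lo=0, hi=4, mid=2, val=29
Step 3: lo=0, hi=1, mid=0, val=11

Found at index 0


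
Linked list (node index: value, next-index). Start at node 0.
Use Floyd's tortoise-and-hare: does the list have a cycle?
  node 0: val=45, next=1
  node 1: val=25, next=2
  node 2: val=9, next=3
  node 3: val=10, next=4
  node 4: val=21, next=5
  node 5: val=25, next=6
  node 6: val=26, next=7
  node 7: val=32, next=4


Floyd's tortoise (slow, +1) and hare (fast, +2):
  init: slow=0, fast=0
  step 1: slow=1, fast=2
  step 2: slow=2, fast=4
  step 3: slow=3, fast=6
  step 4: slow=4, fast=4
  slow == fast at node 4: cycle detected

Cycle: yes


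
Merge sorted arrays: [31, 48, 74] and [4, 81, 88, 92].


Take 4 from B
Take 31 from A
Take 48 from A
Take 74 from A

Merged: [4, 31, 48, 74, 81, 88, 92]


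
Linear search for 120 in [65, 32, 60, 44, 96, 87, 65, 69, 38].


i=0: 65!=120
i=1: 32!=120
i=2: 60!=120
i=3: 44!=120
i=4: 96!=120
i=5: 87!=120
i=6: 65!=120
i=7: 69!=120
i=8: 38!=120

Not found, 9 comps


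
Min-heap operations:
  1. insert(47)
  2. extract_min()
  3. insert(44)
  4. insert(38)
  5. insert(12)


insert(47) -> [47]
extract_min()->47, []
insert(44) -> [44]
insert(38) -> [38, 44]
insert(12) -> [12, 44, 38]

Final heap: [12, 44, 38]


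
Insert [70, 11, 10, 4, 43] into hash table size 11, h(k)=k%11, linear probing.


Insert 70: h=4 -> slot 4
Insert 11: h=0 -> slot 0
Insert 10: h=10 -> slot 10
Insert 4: h=4, 1 probes -> slot 5
Insert 43: h=10, 2 probes -> slot 1

Table: [11, 43, None, None, 70, 4, None, None, None, None, 10]


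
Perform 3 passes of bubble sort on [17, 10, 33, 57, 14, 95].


Initial: [17, 10, 33, 57, 14, 95]
Pass 1: [10, 17, 33, 14, 57, 95] (2 swaps)
Pass 2: [10, 17, 14, 33, 57, 95] (1 swaps)
Pass 3: [10, 14, 17, 33, 57, 95] (1 swaps)

After 3 passes: [10, 14, 17, 33, 57, 95]


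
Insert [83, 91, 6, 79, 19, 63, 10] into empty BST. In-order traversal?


Insert 83: root
Insert 91: R from 83
Insert 6: L from 83
Insert 79: L from 83 -> R from 6
Insert 19: L from 83 -> R from 6 -> L from 79
Insert 63: L from 83 -> R from 6 -> L from 79 -> R from 19
Insert 10: L from 83 -> R from 6 -> L from 79 -> L from 19

In-order: [6, 10, 19, 63, 79, 83, 91]


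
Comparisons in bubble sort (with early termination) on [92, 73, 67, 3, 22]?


Algorithm: bubble sort (with early termination)
Input: [92, 73, 67, 3, 22]
Sorted: [3, 22, 67, 73, 92]

10


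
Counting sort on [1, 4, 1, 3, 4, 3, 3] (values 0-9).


Input: [1, 4, 1, 3, 4, 3, 3]
Counts: [0, 2, 0, 3, 2, 0, 0, 0, 0, 0]

Sorted: [1, 1, 3, 3, 3, 4, 4]


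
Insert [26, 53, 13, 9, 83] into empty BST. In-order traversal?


Insert 26: root
Insert 53: R from 26
Insert 13: L from 26
Insert 9: L from 26 -> L from 13
Insert 83: R from 26 -> R from 53

In-order: [9, 13, 26, 53, 83]


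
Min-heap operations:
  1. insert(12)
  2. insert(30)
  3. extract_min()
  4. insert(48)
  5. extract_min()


insert(12) -> [12]
insert(30) -> [12, 30]
extract_min()->12, [30]
insert(48) -> [30, 48]
extract_min()->30, [48]

Final heap: [48]


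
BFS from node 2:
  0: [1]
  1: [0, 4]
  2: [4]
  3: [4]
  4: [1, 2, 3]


Visit 2, enqueue [4]
Visit 4, enqueue [1, 3]
Visit 1, enqueue [0]
Visit 3, enqueue []
Visit 0, enqueue []

BFS order: [2, 4, 1, 3, 0]


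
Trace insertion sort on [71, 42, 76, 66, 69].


Initial: [71, 42, 76, 66, 69]
Insert 42: [42, 71, 76, 66, 69]
Insert 76: [42, 71, 76, 66, 69]
Insert 66: [42, 66, 71, 76, 69]
Insert 69: [42, 66, 69, 71, 76]

Sorted: [42, 66, 69, 71, 76]


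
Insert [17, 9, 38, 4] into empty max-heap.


Insert 17: [17]
Insert 9: [17, 9]
Insert 38: [38, 9, 17]
Insert 4: [38, 9, 17, 4]

Final heap: [38, 9, 17, 4]


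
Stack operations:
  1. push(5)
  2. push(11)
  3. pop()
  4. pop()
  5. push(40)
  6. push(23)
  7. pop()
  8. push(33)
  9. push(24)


push(5) -> [5]
push(11) -> [5, 11]
pop()->11, [5]
pop()->5, []
push(40) -> [40]
push(23) -> [40, 23]
pop()->23, [40]
push(33) -> [40, 33]
push(24) -> [40, 33, 24]

Final stack: [40, 33, 24]


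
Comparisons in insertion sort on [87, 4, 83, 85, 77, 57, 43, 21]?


Algorithm: insertion sort
Input: [87, 4, 83, 85, 77, 57, 43, 21]
Sorted: [4, 21, 43, 57, 77, 83, 85, 87]

27


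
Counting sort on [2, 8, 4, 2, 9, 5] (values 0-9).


Input: [2, 8, 4, 2, 9, 5]
Counts: [0, 0, 2, 0, 1, 1, 0, 0, 1, 1]

Sorted: [2, 2, 4, 5, 8, 9]


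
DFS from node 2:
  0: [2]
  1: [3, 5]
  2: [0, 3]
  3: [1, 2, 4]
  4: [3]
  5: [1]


Visit 2, push [3, 0]
Visit 0, push []
Visit 3, push [4, 1]
Visit 1, push [5]
Visit 5, push []
Visit 4, push []

DFS order: [2, 0, 3, 1, 5, 4]


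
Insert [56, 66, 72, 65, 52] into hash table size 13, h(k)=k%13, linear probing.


Insert 56: h=4 -> slot 4
Insert 66: h=1 -> slot 1
Insert 72: h=7 -> slot 7
Insert 65: h=0 -> slot 0
Insert 52: h=0, 2 probes -> slot 2

Table: [65, 66, 52, None, 56, None, None, 72, None, None, None, None, None]


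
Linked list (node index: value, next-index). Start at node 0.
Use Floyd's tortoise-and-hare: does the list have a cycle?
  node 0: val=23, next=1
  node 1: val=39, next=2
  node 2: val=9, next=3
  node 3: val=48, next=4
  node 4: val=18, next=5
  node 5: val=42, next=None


Floyd's tortoise (slow, +1) and hare (fast, +2):
  init: slow=0, fast=0
  step 1: slow=1, fast=2
  step 2: slow=2, fast=4
  step 3: fast 4->5->None, no cycle

Cycle: no


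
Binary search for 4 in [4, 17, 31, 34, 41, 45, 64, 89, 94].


Step 1: lo=0, hi=8, mid=4, val=41
Step 2: lo=0, hi=3, mid=1, val=17
Step 3: lo=0, hi=0, mid=0, val=4

Found at index 0


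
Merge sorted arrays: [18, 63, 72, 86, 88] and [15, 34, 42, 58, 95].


Take 15 from B
Take 18 from A
Take 34 from B
Take 42 from B
Take 58 from B
Take 63 from A
Take 72 from A
Take 86 from A
Take 88 from A

Merged: [15, 18, 34, 42, 58, 63, 72, 86, 88, 95]


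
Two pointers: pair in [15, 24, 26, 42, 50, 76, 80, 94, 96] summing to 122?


lo=0(15)+hi=8(96)=111
lo=1(24)+hi=8(96)=120
lo=2(26)+hi=8(96)=122

Yes: 26+96=122


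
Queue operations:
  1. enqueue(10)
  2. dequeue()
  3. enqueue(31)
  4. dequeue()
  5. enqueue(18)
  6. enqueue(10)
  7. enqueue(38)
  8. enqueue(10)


enqueue(10) -> [10]
dequeue()->10, []
enqueue(31) -> [31]
dequeue()->31, []
enqueue(18) -> [18]
enqueue(10) -> [18, 10]
enqueue(38) -> [18, 10, 38]
enqueue(10) -> [18, 10, 38, 10]

Final queue: [18, 10, 38, 10]


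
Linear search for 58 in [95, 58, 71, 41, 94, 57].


i=0: 95!=58
i=1: 58==58 found!

Found at 1, 2 comps


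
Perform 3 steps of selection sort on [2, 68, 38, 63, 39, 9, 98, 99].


Initial: [2, 68, 38, 63, 39, 9, 98, 99]
Step 1: min=2 at 0
  Swap: [2, 68, 38, 63, 39, 9, 98, 99]
Step 2: min=9 at 5
  Swap: [2, 9, 38, 63, 39, 68, 98, 99]
Step 3: min=38 at 2
  Swap: [2, 9, 38, 63, 39, 68, 98, 99]

After 3 steps: [2, 9, 38, 63, 39, 68, 98, 99]


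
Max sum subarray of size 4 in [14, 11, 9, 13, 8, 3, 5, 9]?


[0:4]: 47
[1:5]: 41
[2:6]: 33
[3:7]: 29
[4:8]: 25

Max: 47 at [0:4]


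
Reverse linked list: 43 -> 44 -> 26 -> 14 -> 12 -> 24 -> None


Step 1: curr=43, set curr.next=prev(None) | reversed so far: 43
Step 2: curr=44, set curr.next=prev(43) | reversed so far: 44 -> 43
Step 3: curr=26, set curr.next=prev(44) | reversed so far: 26 -> 44 -> 43
Step 4: curr=14, set curr.next=prev(26) | reversed so far: 14 -> 26 -> 44 -> 43
Step 5: curr=12, set curr.next=prev(14) | reversed so far: 12 -> 14 -> 26 -> 44 -> 43
Step 6: curr=24, set curr.next=prev(12) | reversed so far: 24 -> 12 -> 14 -> 26 -> 44 -> 43

24 -> 12 -> 14 -> 26 -> 44 -> 43 -> None


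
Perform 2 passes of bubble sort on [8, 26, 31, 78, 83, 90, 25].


Initial: [8, 26, 31, 78, 83, 90, 25]
Pass 1: [8, 26, 31, 78, 83, 25, 90] (1 swaps)
Pass 2: [8, 26, 31, 78, 25, 83, 90] (1 swaps)

After 2 passes: [8, 26, 31, 78, 25, 83, 90]


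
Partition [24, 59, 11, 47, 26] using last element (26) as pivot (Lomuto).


Pivot: 26
  24 <= 26: advance i (no swap)
  11 <= 26: swap -> [24, 11, 59, 47, 26]
Place pivot at 2: [24, 11, 26, 47, 59]

Partitioned: [24, 11, 26, 47, 59]


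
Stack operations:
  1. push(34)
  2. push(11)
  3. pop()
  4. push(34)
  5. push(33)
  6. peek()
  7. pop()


push(34) -> [34]
push(11) -> [34, 11]
pop()->11, [34]
push(34) -> [34, 34]
push(33) -> [34, 34, 33]
peek()->33
pop()->33, [34, 34]

Final stack: [34, 34]


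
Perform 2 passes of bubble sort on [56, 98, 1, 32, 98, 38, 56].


Initial: [56, 98, 1, 32, 98, 38, 56]
Pass 1: [56, 1, 32, 98, 38, 56, 98] (4 swaps)
Pass 2: [1, 32, 56, 38, 56, 98, 98] (4 swaps)

After 2 passes: [1, 32, 56, 38, 56, 98, 98]


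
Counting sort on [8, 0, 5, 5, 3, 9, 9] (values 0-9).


Input: [8, 0, 5, 5, 3, 9, 9]
Counts: [1, 0, 0, 1, 0, 2, 0, 0, 1, 2]

Sorted: [0, 3, 5, 5, 8, 9, 9]


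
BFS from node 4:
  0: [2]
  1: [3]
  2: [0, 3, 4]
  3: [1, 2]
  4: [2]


Visit 4, enqueue [2]
Visit 2, enqueue [0, 3]
Visit 0, enqueue []
Visit 3, enqueue [1]
Visit 1, enqueue []

BFS order: [4, 2, 0, 3, 1]


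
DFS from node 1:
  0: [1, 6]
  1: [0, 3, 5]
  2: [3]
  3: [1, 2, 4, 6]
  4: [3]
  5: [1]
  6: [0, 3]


Visit 1, push [5, 3, 0]
Visit 0, push [6]
Visit 6, push [3]
Visit 3, push [4, 2]
Visit 2, push []
Visit 4, push []
Visit 5, push []

DFS order: [1, 0, 6, 3, 2, 4, 5]


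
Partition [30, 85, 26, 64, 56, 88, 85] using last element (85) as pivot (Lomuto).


Pivot: 85
  30 <= 85: advance i (no swap)
  85 <= 85: advance i (no swap)
  26 <= 85: advance i (no swap)
  64 <= 85: advance i (no swap)
  56 <= 85: advance i (no swap)
Place pivot at 5: [30, 85, 26, 64, 56, 85, 88]

Partitioned: [30, 85, 26, 64, 56, 85, 88]
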